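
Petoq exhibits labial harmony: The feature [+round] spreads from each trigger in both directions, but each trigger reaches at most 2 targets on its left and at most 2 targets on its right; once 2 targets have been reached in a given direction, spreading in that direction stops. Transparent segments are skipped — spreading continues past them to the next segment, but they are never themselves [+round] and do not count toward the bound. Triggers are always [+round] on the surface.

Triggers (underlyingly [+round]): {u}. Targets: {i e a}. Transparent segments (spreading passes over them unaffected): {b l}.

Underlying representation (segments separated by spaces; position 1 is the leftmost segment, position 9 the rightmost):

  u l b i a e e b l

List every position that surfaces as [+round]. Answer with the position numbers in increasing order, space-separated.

1 4 5

From /u/ at 1 rightward: 2 /l/ transparent; 3 /b/ transparent; 4 /i/ → [+round]; 5 /a/ → [+round]; bound reached.
From /u/ at 1 leftward: word edge.
Targets with no active source: positions 6 7 stay [-round].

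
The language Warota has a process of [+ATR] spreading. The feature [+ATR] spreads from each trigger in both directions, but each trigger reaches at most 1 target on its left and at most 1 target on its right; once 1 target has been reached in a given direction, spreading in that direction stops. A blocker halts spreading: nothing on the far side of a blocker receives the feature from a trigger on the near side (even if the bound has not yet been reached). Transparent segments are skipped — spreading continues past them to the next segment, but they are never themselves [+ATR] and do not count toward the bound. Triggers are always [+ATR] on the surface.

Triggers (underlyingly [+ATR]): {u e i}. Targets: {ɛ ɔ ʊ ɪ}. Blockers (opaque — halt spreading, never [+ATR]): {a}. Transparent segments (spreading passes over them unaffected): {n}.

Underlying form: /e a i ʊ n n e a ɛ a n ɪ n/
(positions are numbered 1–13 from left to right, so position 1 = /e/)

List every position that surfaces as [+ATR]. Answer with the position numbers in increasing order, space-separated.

1 3 4 7

From /e/ at 1 rightward: 2 /a/ blocks.
From /e/ at 1 leftward: word edge.
From /i/ at 3 rightward: 4 /ʊ/ → [+ATR]; bound reached.
From /i/ at 3 leftward: 2 /a/ blocks.
From /e/ at 7 rightward: 8 /a/ blocks.
From /e/ at 7 leftward: 6 /n/ transparent; 5 /n/ transparent; 4 /ʊ/ → [+ATR]; bound reached.
Targets with no active source: positions 9 12 stay [-ATR].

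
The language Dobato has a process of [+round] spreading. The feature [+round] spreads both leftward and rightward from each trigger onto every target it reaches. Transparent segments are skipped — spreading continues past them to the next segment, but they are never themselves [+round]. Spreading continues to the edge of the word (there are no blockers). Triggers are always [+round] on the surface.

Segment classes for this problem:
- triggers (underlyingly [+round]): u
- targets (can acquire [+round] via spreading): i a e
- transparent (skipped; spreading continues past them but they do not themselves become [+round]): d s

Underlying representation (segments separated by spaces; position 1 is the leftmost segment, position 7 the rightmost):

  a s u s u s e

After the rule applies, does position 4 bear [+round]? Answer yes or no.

From /u/ at 3 rightward: 4 /s/ transparent; 5 /u/ is itself a trigger — this domain ends here.
From /u/ at 3 leftward: 2 /s/ transparent; 1 /a/ → [+round]; word edge.
From /u/ at 5 rightward: 6 /s/ transparent; 7 /e/ → [+round]; word edge.
From /u/ at 5 leftward: 4 /s/ transparent; 3 /u/ is itself a trigger — this domain ends here.
[+round] positions on the surface: 1 3 5 7.

no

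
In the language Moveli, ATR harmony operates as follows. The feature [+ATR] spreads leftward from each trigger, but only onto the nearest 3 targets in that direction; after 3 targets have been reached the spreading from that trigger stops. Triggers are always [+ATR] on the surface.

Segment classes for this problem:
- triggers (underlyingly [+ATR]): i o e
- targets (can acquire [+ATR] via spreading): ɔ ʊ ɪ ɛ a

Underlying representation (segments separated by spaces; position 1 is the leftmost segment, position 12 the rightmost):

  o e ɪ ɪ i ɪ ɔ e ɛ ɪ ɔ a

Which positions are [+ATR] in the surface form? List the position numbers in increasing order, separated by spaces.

From /o/ at 1 leftward: word edge.
From /e/ at 2 leftward: 1 /o/ is itself a trigger — this domain ends here.
From /i/ at 5 leftward: 4 /ɪ/ → [+ATR]; 3 /ɪ/ → [+ATR]; 2 /e/ is itself a trigger — this domain ends here.
From /e/ at 8 leftward: 7 /ɔ/ → [+ATR]; 6 /ɪ/ → [+ATR]; 5 /i/ is itself a trigger — this domain ends here.
Targets with no active source: positions 9 10 11 12 stay [-ATR].

1 2 3 4 5 6 7 8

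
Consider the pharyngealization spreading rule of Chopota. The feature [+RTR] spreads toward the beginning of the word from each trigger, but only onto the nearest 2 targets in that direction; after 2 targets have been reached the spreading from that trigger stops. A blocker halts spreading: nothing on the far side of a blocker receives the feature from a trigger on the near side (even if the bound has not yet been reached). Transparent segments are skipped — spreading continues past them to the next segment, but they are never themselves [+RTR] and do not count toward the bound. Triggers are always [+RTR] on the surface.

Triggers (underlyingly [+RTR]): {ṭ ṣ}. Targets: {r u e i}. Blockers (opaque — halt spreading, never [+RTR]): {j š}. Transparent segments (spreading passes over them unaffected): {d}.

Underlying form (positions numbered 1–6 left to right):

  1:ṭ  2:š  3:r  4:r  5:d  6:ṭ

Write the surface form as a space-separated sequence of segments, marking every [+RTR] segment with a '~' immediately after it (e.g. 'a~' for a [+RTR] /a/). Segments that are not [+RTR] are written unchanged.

From /ṭ/ at 1 leftward: word edge.
From /ṭ/ at 6 leftward: 5 /d/ transparent; 4 /r/ → [+RTR]; 3 /r/ → [+RTR]; bound reached.
[+RTR] positions on the surface: 1 3 4 6.

ṭ~ š r~ r~ d ṭ~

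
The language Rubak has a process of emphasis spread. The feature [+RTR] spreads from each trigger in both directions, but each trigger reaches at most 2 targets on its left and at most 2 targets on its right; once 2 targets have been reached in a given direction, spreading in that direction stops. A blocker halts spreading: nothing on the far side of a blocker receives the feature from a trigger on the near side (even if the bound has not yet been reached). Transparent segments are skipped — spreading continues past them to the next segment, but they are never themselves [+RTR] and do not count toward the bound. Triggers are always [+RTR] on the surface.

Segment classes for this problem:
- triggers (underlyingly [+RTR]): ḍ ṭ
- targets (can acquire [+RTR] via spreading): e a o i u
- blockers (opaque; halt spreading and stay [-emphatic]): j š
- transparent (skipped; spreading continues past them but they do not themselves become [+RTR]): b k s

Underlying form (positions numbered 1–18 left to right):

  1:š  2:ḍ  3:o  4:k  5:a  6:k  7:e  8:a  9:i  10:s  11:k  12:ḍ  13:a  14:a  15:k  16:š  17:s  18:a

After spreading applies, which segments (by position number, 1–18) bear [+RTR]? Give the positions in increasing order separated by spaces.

2 3 5 8 9 12 13 14

From /ḍ/ at 2 rightward: 3 /o/ → [+RTR]; 4 /k/ transparent; 5 /a/ → [+RTR]; bound reached.
From /ḍ/ at 2 leftward: 1 /š/ blocks.
From /ḍ/ at 12 rightward: 13 /a/ → [+RTR]; 14 /a/ → [+RTR]; bound reached.
From /ḍ/ at 12 leftward: 11 /k/ transparent; 10 /s/ transparent; 9 /i/ → [+RTR]; 8 /a/ → [+RTR]; bound reached.
Targets with no active source: positions 7 18 stay [-emphatic].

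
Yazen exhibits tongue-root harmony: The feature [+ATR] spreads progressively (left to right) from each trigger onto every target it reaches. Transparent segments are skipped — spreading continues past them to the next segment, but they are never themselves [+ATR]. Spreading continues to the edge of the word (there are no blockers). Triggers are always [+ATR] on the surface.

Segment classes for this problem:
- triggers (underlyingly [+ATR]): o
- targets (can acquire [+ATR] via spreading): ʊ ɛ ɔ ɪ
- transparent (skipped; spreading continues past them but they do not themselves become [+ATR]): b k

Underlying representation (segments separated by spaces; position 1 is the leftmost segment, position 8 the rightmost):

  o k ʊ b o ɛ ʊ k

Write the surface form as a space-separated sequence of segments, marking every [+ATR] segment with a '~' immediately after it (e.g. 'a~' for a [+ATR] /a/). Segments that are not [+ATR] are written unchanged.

From /o/ at 1 rightward: 2 /k/ transparent; 3 /ʊ/ → [+ATR]; 4 /b/ transparent; 5 /o/ is itself a trigger — this domain ends here.
From /o/ at 5 rightward: 6 /ɛ/ → [+ATR]; 7 /ʊ/ → [+ATR]; 8 /k/ transparent; word edge.
[+ATR] positions on the surface: 1 3 5 6 7.

o~ k ʊ~ b o~ ɛ~ ʊ~ k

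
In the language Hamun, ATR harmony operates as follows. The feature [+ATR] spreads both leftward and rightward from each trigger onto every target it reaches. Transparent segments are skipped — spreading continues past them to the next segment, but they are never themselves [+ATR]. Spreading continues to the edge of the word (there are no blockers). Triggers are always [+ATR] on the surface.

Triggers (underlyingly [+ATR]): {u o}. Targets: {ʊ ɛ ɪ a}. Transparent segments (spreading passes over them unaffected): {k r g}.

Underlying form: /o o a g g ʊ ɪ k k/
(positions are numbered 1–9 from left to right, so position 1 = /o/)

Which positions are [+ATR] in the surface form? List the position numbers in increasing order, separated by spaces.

1 2 3 6 7

From /o/ at 1 rightward: 2 /o/ is itself a trigger — this domain ends here.
From /o/ at 1 leftward: word edge.
From /o/ at 2 rightward: 3 /a/ → [+ATR]; 4 /g/ transparent; 5 /g/ transparent; 6 /ʊ/ → [+ATR]; 7 /ɪ/ → [+ATR]; 8 /k/ transparent; 9 /k/ transparent; word edge.
From /o/ at 2 leftward: 1 /o/ is itself a trigger — this domain ends here.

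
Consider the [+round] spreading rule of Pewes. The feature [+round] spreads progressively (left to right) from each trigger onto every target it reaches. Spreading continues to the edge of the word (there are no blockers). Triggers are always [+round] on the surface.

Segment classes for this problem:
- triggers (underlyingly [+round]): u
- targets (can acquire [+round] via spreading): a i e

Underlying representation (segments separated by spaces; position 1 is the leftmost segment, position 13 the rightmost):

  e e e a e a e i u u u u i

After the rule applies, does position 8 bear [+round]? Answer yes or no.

no

From /u/ at 9 rightward: 10 /u/ is itself a trigger — this domain ends here.
From /u/ at 10 rightward: 11 /u/ is itself a trigger — this domain ends here.
From /u/ at 11 rightward: 12 /u/ is itself a trigger — this domain ends here.
From /u/ at 12 rightward: 13 /i/ → [+round]; word edge.
Targets with no active source: positions 1 2 3 4 5 6 7 8 stay [-round].
[+round] positions on the surface: 9 10 11 12 13.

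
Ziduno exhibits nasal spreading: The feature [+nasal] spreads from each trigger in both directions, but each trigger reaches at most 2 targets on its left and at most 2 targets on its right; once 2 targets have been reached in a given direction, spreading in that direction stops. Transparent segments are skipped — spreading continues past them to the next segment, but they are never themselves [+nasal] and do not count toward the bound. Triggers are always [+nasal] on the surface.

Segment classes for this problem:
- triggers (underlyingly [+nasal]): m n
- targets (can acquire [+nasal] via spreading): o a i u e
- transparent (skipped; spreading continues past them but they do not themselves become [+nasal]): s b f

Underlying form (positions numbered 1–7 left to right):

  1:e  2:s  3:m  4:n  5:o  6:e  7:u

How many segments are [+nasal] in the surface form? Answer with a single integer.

From /m/ at 3 rightward: 4 /n/ is itself a trigger — this domain ends here.
From /m/ at 3 leftward: 2 /s/ transparent; 1 /e/ → [+nasal]; word edge.
From /n/ at 4 rightward: 5 /o/ → [+nasal]; 6 /e/ → [+nasal]; bound reached.
From /n/ at 4 leftward: 3 /m/ is itself a trigger — this domain ends here.
Target with no active source: position 7 stays [-nasal].
[+nasal] positions on the surface: 1 3 4 5 6.

5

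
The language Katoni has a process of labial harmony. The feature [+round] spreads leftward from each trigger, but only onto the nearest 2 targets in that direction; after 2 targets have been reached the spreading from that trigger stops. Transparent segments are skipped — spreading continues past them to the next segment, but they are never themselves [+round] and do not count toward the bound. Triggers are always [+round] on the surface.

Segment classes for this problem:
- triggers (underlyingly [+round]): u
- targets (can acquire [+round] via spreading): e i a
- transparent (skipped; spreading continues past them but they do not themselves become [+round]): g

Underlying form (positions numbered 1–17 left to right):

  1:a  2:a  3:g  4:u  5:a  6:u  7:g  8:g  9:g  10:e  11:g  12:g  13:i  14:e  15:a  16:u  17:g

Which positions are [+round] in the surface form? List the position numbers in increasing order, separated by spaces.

1 2 4 5 6 14 15 16

From /u/ at 4 leftward: 3 /g/ transparent; 2 /a/ → [+round]; 1 /a/ → [+round]; bound reached.
From /u/ at 6 leftward: 5 /a/ → [+round]; 4 /u/ is itself a trigger — this domain ends here.
From /u/ at 16 leftward: 15 /a/ → [+round]; 14 /e/ → [+round]; bound reached.
Targets with no active source: positions 10 13 stay [-round].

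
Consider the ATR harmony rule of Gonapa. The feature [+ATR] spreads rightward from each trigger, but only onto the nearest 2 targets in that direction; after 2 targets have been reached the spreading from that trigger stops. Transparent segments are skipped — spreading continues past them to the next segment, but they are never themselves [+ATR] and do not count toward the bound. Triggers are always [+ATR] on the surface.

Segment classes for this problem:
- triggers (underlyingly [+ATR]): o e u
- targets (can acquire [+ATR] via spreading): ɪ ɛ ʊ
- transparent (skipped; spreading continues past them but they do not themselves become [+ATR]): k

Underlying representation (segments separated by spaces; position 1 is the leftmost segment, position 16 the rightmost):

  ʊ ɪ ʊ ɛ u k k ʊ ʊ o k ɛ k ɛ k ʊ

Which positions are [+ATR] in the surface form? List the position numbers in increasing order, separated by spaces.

5 8 9 10 12 14

From /u/ at 5 rightward: 6 /k/ transparent; 7 /k/ transparent; 8 /ʊ/ → [+ATR]; 9 /ʊ/ → [+ATR]; bound reached.
From /o/ at 10 rightward: 11 /k/ transparent; 12 /ɛ/ → [+ATR]; 13 /k/ transparent; 14 /ɛ/ → [+ATR]; bound reached.
Targets with no active source: positions 1 2 3 4 16 stay [-ATR].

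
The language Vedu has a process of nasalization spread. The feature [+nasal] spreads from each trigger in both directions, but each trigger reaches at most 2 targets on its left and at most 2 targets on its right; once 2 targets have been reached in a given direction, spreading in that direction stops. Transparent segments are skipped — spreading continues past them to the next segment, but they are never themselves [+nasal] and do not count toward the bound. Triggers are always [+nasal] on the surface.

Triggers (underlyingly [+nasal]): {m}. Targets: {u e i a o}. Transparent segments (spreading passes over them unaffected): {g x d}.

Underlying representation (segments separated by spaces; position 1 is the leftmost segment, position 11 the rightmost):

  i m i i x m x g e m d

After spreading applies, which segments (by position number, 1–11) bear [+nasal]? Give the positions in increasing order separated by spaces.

From /m/ at 2 rightward: 3 /i/ → [+nasal]; 4 /i/ → [+nasal]; bound reached.
From /m/ at 2 leftward: 1 /i/ → [+nasal]; word edge.
From /m/ at 6 rightward: 7 /x/ transparent; 8 /g/ transparent; 9 /e/ → [+nasal]; 10 /m/ is itself a trigger — this domain ends here.
From /m/ at 6 leftward: 5 /x/ transparent; 4 /i/ → [+nasal]; 3 /i/ → [+nasal]; bound reached.
From /m/ at 10 rightward: 11 /d/ transparent; word edge.
From /m/ at 10 leftward: 9 /e/ → [+nasal]; 8 /g/ transparent; 7 /x/ transparent; 6 /m/ is itself a trigger — this domain ends here.

1 2 3 4 6 9 10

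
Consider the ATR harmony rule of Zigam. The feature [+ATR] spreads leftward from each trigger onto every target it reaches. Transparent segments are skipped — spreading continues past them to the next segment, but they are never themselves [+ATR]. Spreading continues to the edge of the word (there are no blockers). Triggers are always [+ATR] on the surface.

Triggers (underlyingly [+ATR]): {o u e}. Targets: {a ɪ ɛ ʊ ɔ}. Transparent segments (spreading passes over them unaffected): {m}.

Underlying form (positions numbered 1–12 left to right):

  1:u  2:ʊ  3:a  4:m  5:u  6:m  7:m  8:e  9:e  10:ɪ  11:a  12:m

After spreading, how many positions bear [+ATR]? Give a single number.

6

From /u/ at 1 leftward: word edge.
From /u/ at 5 leftward: 4 /m/ transparent; 3 /a/ → [+ATR]; 2 /ʊ/ → [+ATR]; 1 /u/ is itself a trigger — this domain ends here.
From /e/ at 8 leftward: 7 /m/ transparent; 6 /m/ transparent; 5 /u/ is itself a trigger — this domain ends here.
From /e/ at 9 leftward: 8 /e/ is itself a trigger — this domain ends here.
Targets with no active source: positions 10 11 stay [-ATR].
[+ATR] positions on the surface: 1 2 3 5 8 9.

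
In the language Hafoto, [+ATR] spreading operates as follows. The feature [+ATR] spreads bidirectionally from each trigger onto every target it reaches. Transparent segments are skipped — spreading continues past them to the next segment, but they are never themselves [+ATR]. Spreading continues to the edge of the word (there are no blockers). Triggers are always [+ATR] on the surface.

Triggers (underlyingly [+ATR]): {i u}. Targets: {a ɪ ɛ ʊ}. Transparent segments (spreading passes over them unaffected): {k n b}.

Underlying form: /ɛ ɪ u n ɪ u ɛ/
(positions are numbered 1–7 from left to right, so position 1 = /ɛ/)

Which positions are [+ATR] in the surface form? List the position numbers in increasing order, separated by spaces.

1 2 3 5 6 7

From /u/ at 3 rightward: 4 /n/ transparent; 5 /ɪ/ → [+ATR]; 6 /u/ is itself a trigger — this domain ends here.
From /u/ at 3 leftward: 2 /ɪ/ → [+ATR]; 1 /ɛ/ → [+ATR]; word edge.
From /u/ at 6 rightward: 7 /ɛ/ → [+ATR]; word edge.
From /u/ at 6 leftward: 5 /ɪ/ → [+ATR]; 4 /n/ transparent; 3 /u/ is itself a trigger — this domain ends here.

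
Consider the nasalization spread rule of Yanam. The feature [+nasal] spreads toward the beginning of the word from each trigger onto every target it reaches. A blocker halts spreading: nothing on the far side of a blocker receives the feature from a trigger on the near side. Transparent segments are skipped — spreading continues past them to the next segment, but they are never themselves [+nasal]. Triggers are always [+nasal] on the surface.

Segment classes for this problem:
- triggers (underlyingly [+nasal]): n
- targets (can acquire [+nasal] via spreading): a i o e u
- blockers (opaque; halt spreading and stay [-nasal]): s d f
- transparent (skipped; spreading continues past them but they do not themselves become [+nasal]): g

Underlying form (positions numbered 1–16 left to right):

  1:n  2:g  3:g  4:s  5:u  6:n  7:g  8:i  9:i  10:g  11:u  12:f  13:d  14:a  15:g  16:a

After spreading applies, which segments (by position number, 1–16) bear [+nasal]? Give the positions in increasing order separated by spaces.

From /n/ at 1 leftward: word edge.
From /n/ at 6 leftward: 5 /u/ → [+nasal]; 4 /s/ blocks.
Targets with no active source: positions 8 9 11 14 16 stay [-nasal].

1 5 6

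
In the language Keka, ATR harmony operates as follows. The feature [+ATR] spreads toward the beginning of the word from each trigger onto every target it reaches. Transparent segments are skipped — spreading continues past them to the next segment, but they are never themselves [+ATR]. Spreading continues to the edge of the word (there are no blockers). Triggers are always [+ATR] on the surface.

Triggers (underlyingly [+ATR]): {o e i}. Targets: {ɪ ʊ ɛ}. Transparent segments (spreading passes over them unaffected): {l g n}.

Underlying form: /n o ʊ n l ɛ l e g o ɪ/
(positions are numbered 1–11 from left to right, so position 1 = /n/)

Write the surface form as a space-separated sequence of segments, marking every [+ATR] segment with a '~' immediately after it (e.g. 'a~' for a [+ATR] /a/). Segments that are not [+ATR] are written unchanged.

n o~ ʊ~ n l ɛ~ l e~ g o~ ɪ

From /o/ at 2 leftward: 1 /n/ transparent; word edge.
From /e/ at 8 leftward: 7 /l/ transparent; 6 /ɛ/ → [+ATR]; 5 /l/ transparent; 4 /n/ transparent; 3 /ʊ/ → [+ATR]; 2 /o/ is itself a trigger — this domain ends here.
From /o/ at 10 leftward: 9 /g/ transparent; 8 /e/ is itself a trigger — this domain ends here.
Target with no active source: position 11 stays [-ATR].
[+ATR] positions on the surface: 2 3 6 8 10.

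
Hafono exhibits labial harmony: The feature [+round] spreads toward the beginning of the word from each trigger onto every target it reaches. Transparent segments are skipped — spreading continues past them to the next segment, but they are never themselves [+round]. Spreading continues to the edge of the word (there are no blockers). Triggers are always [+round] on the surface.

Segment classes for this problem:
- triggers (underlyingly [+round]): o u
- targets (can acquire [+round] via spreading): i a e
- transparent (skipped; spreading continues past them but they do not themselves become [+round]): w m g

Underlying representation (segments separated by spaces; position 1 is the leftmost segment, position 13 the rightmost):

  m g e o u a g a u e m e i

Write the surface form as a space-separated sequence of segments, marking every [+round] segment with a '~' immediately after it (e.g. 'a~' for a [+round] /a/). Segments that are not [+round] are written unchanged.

m g e~ o~ u~ a~ g a~ u~ e m e i

From /o/ at 4 leftward: 3 /e/ → [+round]; 2 /g/ transparent; 1 /m/ transparent; word edge.
From /u/ at 5 leftward: 4 /o/ is itself a trigger — this domain ends here.
From /u/ at 9 leftward: 8 /a/ → [+round]; 7 /g/ transparent; 6 /a/ → [+round]; 5 /u/ is itself a trigger — this domain ends here.
Targets with no active source: positions 10 12 13 stay [-round].
[+round] positions on the surface: 3 4 5 6 8 9.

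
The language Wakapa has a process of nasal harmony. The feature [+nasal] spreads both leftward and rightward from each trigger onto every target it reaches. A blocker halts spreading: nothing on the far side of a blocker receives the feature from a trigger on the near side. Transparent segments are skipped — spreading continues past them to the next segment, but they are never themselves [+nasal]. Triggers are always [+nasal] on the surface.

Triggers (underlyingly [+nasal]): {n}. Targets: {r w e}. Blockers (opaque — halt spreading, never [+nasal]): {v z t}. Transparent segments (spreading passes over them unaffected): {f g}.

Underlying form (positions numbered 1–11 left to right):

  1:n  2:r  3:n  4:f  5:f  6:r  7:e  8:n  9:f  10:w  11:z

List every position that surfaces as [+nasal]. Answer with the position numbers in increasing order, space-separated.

From /n/ at 1 rightward: 2 /r/ → [+nasal]; 3 /n/ is itself a trigger — this domain ends here.
From /n/ at 1 leftward: word edge.
From /n/ at 3 rightward: 4 /f/ transparent; 5 /f/ transparent; 6 /r/ → [+nasal]; 7 /e/ → [+nasal]; 8 /n/ is itself a trigger — this domain ends here.
From /n/ at 3 leftward: 2 /r/ → [+nasal]; 1 /n/ is itself a trigger — this domain ends here.
From /n/ at 8 rightward: 9 /f/ transparent; 10 /w/ → [+nasal]; 11 /z/ blocks.
From /n/ at 8 leftward: 7 /e/ → [+nasal]; 6 /r/ → [+nasal]; 5 /f/ transparent; 4 /f/ transparent; 3 /n/ is itself a trigger — this domain ends here.

1 2 3 6 7 8 10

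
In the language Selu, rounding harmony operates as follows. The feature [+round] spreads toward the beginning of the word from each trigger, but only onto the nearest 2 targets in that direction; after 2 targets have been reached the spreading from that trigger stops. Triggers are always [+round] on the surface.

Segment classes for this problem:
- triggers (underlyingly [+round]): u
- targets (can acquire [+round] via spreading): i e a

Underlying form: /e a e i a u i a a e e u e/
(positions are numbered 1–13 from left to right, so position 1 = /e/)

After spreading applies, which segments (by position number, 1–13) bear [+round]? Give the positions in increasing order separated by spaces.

4 5 6 10 11 12

From /u/ at 6 leftward: 5 /a/ → [+round]; 4 /i/ → [+round]; bound reached.
From /u/ at 12 leftward: 11 /e/ → [+round]; 10 /e/ → [+round]; bound reached.
Targets with no active source: positions 1 2 3 7 8 9 13 stay [-round].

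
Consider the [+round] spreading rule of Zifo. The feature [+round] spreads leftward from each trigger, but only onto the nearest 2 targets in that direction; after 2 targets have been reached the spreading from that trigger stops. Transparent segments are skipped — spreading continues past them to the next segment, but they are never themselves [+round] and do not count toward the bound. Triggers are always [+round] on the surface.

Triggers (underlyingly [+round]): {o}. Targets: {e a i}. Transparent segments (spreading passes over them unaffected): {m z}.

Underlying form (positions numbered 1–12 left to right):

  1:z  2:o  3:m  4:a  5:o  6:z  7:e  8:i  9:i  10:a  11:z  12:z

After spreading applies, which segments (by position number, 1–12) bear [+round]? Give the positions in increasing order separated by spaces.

2 4 5

From /o/ at 2 leftward: 1 /z/ transparent; word edge.
From /o/ at 5 leftward: 4 /a/ → [+round]; 3 /m/ transparent; 2 /o/ is itself a trigger — this domain ends here.
Targets with no active source: positions 7 8 9 10 stay [-round].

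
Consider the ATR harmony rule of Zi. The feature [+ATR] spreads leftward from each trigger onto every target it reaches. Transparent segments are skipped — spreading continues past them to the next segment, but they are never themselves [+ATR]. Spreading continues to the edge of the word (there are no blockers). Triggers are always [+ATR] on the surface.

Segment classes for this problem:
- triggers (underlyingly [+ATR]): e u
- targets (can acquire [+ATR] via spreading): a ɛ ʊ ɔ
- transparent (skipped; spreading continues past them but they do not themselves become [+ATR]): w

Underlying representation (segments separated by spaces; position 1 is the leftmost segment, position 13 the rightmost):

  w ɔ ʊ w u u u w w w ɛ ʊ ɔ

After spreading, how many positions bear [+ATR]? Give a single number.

From /u/ at 5 leftward: 4 /w/ transparent; 3 /ʊ/ → [+ATR]; 2 /ɔ/ → [+ATR]; 1 /w/ transparent; word edge.
From /u/ at 6 leftward: 5 /u/ is itself a trigger — this domain ends here.
From /u/ at 7 leftward: 6 /u/ is itself a trigger — this domain ends here.
Targets with no active source: positions 11 12 13 stay [-ATR].
[+ATR] positions on the surface: 2 3 5 6 7.

5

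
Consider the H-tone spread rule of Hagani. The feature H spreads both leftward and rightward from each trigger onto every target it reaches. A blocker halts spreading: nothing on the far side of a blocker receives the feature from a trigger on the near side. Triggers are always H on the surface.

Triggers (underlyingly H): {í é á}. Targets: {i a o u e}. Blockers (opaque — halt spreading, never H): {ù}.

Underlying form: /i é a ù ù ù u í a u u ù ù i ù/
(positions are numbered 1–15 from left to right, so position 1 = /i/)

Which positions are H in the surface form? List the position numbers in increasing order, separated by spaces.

From /é/ at 2 rightward: 3 /a/ → H; 4 /ù/ blocks.
From /é/ at 2 leftward: 1 /i/ → H; word edge.
From /í/ at 8 rightward: 9 /a/ → H; 10 /u/ → H; 11 /u/ → H; 12 /ù/ blocks.
From /í/ at 8 leftward: 7 /u/ → H; 6 /ù/ blocks.
Target with no active source: position 14 stays [-high tone].

1 2 3 7 8 9 10 11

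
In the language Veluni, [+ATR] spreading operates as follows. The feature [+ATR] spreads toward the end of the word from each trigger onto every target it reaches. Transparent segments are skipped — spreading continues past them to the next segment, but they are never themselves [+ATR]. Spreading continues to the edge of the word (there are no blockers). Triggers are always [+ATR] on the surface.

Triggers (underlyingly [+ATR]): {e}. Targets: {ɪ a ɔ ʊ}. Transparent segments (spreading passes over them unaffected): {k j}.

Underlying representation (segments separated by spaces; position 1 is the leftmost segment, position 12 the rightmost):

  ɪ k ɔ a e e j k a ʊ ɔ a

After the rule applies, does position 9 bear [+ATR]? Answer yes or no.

From /e/ at 5 rightward: 6 /e/ is itself a trigger — this domain ends here.
From /e/ at 6 rightward: 7 /j/ transparent; 8 /k/ transparent; 9 /a/ → [+ATR]; 10 /ʊ/ → [+ATR]; 11 /ɔ/ → [+ATR]; 12 /a/ → [+ATR]; word edge.
Targets with no active source: positions 1 3 4 stay [-ATR].
[+ATR] positions on the surface: 5 6 9 10 11 12.

yes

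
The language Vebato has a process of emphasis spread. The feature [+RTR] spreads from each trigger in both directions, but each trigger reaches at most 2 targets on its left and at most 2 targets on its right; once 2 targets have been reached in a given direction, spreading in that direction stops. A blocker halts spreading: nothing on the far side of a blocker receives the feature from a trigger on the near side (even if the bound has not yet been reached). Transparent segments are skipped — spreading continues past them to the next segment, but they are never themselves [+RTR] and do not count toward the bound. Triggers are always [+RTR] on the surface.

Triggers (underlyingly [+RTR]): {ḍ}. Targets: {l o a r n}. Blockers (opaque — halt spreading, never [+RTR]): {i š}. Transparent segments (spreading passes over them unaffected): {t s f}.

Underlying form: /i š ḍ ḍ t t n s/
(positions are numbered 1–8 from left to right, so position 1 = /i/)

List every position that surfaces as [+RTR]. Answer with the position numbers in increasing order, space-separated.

From /ḍ/ at 3 rightward: 4 /ḍ/ is itself a trigger — this domain ends here.
From /ḍ/ at 3 leftward: 2 /š/ blocks.
From /ḍ/ at 4 rightward: 5 /t/ transparent; 6 /t/ transparent; 7 /n/ → [+RTR]; 8 /s/ transparent; word edge.
From /ḍ/ at 4 leftward: 3 /ḍ/ is itself a trigger — this domain ends here.

3 4 7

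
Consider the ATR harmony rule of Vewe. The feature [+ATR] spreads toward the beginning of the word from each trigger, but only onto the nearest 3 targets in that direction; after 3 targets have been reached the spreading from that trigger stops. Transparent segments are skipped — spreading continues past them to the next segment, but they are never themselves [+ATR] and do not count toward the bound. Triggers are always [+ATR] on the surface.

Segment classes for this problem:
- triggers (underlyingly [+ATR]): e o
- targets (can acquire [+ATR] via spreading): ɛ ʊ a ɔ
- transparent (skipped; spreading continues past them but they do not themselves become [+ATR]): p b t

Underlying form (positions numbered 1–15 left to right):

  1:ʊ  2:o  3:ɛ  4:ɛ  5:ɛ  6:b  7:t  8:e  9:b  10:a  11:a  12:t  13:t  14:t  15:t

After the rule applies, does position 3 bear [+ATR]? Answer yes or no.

From /o/ at 2 leftward: 1 /ʊ/ → [+ATR]; word edge.
From /e/ at 8 leftward: 7 /t/ transparent; 6 /b/ transparent; 5 /ɛ/ → [+ATR]; 4 /ɛ/ → [+ATR]; 3 /ɛ/ → [+ATR]; bound reached.
Targets with no active source: positions 10 11 stay [-ATR].
[+ATR] positions on the surface: 1 2 3 4 5 8.

yes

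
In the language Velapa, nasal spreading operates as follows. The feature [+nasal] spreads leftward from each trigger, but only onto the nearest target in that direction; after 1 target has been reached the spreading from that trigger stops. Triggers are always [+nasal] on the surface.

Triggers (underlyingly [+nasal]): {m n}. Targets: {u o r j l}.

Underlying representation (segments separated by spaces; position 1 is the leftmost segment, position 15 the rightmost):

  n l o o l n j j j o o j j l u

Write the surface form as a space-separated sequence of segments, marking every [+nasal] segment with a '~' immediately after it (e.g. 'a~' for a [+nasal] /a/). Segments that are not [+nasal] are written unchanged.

From /n/ at 1 leftward: word edge.
From /n/ at 6 leftward: 5 /l/ → [+nasal]; bound reached.
Targets with no active source: positions 2 3 4 7 8 9 10 11 12 13 14 15 stay [-nasal].
[+nasal] positions on the surface: 1 5 6.

n~ l o o l~ n~ j j j o o j j l u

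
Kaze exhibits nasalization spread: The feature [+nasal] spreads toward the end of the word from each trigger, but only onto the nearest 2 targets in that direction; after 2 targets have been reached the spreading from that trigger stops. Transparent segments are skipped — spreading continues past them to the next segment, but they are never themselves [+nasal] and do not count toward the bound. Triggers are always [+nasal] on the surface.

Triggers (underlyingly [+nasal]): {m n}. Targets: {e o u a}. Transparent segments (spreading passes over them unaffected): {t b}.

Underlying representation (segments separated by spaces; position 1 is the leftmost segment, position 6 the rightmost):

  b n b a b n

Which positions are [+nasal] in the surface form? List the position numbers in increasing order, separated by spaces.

2 4 6

From /n/ at 2 rightward: 3 /b/ transparent; 4 /a/ → [+nasal]; 5 /b/ transparent; 6 /n/ is itself a trigger — this domain ends here.
From /n/ at 6 rightward: word edge.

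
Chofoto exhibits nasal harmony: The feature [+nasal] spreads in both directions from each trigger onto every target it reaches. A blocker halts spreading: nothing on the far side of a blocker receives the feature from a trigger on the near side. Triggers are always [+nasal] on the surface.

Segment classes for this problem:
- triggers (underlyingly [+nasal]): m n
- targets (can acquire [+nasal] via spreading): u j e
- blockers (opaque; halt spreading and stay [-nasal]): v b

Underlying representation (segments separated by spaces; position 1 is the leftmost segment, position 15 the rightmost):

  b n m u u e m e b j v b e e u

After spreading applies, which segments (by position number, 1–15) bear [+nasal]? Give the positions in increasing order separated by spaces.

2 3 4 5 6 7 8

From /n/ at 2 rightward: 3 /m/ is itself a trigger — this domain ends here.
From /n/ at 2 leftward: 1 /b/ blocks.
From /m/ at 3 rightward: 4 /u/ → [+nasal]; 5 /u/ → [+nasal]; 6 /e/ → [+nasal]; 7 /m/ is itself a trigger — this domain ends here.
From /m/ at 3 leftward: 2 /n/ is itself a trigger — this domain ends here.
From /m/ at 7 rightward: 8 /e/ → [+nasal]; 9 /b/ blocks.
From /m/ at 7 leftward: 6 /e/ → [+nasal]; 5 /u/ → [+nasal]; 4 /u/ → [+nasal]; 3 /m/ is itself a trigger — this domain ends here.
Targets with no active source: positions 10 13 14 15 stay [-nasal].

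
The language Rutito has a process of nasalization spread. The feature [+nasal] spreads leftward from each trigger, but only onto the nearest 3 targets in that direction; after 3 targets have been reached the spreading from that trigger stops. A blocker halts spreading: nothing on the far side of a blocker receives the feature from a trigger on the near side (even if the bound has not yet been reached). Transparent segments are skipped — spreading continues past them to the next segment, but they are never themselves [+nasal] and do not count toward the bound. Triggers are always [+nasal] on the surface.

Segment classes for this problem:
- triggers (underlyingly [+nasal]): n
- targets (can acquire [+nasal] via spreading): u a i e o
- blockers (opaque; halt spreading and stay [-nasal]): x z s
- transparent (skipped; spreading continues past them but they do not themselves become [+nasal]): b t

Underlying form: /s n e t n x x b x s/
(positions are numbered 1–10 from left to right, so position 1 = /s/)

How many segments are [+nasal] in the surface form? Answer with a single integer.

From /n/ at 2 leftward: 1 /s/ blocks.
From /n/ at 5 leftward: 4 /t/ transparent; 3 /e/ → [+nasal]; 2 /n/ is itself a trigger — this domain ends here.
[+nasal] positions on the surface: 2 3 5.

3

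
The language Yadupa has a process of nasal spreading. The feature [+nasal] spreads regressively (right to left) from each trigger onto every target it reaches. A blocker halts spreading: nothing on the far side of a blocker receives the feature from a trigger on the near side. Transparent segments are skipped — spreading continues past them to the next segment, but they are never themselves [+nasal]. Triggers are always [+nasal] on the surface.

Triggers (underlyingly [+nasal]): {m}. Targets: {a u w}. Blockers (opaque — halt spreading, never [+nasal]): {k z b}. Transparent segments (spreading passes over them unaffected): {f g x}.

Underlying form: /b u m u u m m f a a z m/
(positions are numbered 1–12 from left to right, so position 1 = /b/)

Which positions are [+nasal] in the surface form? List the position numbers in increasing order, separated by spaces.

2 3 4 5 6 7 12

From /m/ at 3 leftward: 2 /u/ → [+nasal]; 1 /b/ blocks.
From /m/ at 6 leftward: 5 /u/ → [+nasal]; 4 /u/ → [+nasal]; 3 /m/ is itself a trigger — this domain ends here.
From /m/ at 7 leftward: 6 /m/ is itself a trigger — this domain ends here.
From /m/ at 12 leftward: 11 /z/ blocks.
Targets with no active source: positions 9 10 stay [-nasal].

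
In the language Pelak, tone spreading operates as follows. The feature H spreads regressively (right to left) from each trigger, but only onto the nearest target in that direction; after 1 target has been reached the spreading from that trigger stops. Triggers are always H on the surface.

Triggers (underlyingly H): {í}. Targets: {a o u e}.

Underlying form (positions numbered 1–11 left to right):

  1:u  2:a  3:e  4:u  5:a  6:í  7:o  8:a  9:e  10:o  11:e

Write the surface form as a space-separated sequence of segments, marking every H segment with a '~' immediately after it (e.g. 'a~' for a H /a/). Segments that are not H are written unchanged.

u a e u a~ í~ o a e o e

From /í/ at 6 leftward: 5 /a/ → H; bound reached.
Targets with no active source: positions 1 2 3 4 7 8 9 10 11 stay [-high tone].
H positions on the surface: 5 6.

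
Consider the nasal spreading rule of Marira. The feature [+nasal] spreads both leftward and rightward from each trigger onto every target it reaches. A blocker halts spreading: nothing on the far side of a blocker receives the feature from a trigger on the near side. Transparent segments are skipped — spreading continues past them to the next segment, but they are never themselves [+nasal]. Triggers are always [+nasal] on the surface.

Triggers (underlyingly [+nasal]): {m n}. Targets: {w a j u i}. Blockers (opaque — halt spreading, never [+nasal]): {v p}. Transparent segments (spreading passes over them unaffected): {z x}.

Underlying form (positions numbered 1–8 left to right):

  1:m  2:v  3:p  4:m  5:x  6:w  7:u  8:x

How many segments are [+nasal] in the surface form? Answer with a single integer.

From /m/ at 1 rightward: 2 /v/ blocks.
From /m/ at 1 leftward: word edge.
From /m/ at 4 rightward: 5 /x/ transparent; 6 /w/ → [+nasal]; 7 /u/ → [+nasal]; 8 /x/ transparent; word edge.
From /m/ at 4 leftward: 3 /p/ blocks.
[+nasal] positions on the surface: 1 4 6 7.

4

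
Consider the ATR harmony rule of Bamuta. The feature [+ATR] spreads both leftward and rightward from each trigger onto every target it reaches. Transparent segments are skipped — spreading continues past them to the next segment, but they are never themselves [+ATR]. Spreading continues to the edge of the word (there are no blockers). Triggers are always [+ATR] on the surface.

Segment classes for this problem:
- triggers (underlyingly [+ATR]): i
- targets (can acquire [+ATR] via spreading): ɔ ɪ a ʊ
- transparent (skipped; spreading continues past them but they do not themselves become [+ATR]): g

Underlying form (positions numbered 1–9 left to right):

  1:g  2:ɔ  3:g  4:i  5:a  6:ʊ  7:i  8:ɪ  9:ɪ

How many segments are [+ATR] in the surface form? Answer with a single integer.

7

From /i/ at 4 rightward: 5 /a/ → [+ATR]; 6 /ʊ/ → [+ATR]; 7 /i/ is itself a trigger — this domain ends here.
From /i/ at 4 leftward: 3 /g/ transparent; 2 /ɔ/ → [+ATR]; 1 /g/ transparent; word edge.
From /i/ at 7 rightward: 8 /ɪ/ → [+ATR]; 9 /ɪ/ → [+ATR]; word edge.
From /i/ at 7 leftward: 6 /ʊ/ → [+ATR]; 5 /a/ → [+ATR]; 4 /i/ is itself a trigger — this domain ends here.
[+ATR] positions on the surface: 2 4 5 6 7 8 9.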